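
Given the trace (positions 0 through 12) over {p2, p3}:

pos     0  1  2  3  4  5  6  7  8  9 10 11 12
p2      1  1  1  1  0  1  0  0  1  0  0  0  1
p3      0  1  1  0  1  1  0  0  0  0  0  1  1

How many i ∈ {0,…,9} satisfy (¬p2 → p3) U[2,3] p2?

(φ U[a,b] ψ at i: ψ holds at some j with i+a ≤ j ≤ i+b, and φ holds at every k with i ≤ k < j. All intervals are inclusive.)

4

Evaluate at each i in [0,9]:
  i=0: ✓ (rhs at j=2; lhs holds on [0,1])
  i=1: ✓ (rhs at j=3; lhs holds on [1,2])
  i=2: ✓ (rhs at j=5; lhs holds on [2,4])
  i=3: ✓ (rhs at j=5; lhs holds on [3,4])
  i=4: ✗ (no rhs in [6,7])
  i=5: ✗ (lhs fails at k=6 before rhs at j=8)
  i=6: ✗ (lhs fails at k=6 before rhs at j=8)
  i=7: ✗ (no rhs in [9,10])
  i=8: ✗ (no rhs in [10,11])
  i=9: ✗ (lhs fails at k=9 before rhs at j=12)
Positions where it holds: {0, 1, 2, 3} → 4.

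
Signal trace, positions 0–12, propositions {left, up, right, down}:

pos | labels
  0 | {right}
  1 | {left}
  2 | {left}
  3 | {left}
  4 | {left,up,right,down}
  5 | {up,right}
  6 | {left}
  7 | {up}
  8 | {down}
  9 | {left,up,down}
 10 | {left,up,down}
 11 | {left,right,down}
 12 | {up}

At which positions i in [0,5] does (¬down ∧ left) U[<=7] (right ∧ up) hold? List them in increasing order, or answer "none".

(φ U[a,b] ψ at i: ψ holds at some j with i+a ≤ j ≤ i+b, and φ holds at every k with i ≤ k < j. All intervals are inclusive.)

Evaluate at each i in [0,5]:
  i=0: ✗ (lhs fails at k=0 before rhs at j=4)
  i=1: ✓ (rhs at j=4; lhs holds on [1,3])
  i=2: ✓ (rhs at j=4; lhs holds on [2,3])
  i=3: ✓ (rhs at j=4; lhs holds on [3,3])
  i=4: ✓ (rhs at j=4)
  i=5: ✓ (rhs at j=5)

1, 2, 3, 4, 5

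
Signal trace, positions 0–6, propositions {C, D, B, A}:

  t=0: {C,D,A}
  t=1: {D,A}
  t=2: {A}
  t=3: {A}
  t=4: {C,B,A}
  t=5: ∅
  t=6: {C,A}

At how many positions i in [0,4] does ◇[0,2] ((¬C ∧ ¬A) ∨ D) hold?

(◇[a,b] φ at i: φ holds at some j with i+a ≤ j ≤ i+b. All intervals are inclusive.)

Evaluate at each i in [0,4]:
  i=0: ✓ (witness j=0)
  i=1: ✓ (witness j=1)
  i=2: ✗ (none in [2,4])
  i=3: ✓ (witness j=5)
  i=4: ✓ (witness j=5)
Positions where it holds: {0, 1, 3, 4} → 4.

4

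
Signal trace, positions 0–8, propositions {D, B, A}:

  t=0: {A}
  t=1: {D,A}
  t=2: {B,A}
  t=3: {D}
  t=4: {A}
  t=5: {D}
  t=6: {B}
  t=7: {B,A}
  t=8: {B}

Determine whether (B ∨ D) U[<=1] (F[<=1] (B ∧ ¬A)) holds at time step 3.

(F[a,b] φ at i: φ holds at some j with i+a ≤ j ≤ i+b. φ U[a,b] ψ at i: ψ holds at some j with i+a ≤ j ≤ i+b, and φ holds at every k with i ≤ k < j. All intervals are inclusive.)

No

Need some j in [3,4] with F[<=1] (B ∧ ¬A), and (B ∨ D) at every k in [3,j-1].
  j=3: F[<=1] (B ∧ ¬A) — fails (none in [3,4]).
  j=4: F[<=1] (B ∧ ¬A) — fails (none in [4,5]).
No j in the window works → until fails.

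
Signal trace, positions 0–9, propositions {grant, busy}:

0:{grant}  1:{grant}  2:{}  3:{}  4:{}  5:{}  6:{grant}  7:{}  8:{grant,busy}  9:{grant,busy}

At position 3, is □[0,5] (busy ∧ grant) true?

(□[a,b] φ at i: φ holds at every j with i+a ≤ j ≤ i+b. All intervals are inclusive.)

Does not hold

Check (busy ∧ grant) at every j in [3,8]:
  j=3: false
  j=4: false
  j=5: false
  j=6: false
  j=7: false
  j=8: true
Fails at j=3 → formula fails.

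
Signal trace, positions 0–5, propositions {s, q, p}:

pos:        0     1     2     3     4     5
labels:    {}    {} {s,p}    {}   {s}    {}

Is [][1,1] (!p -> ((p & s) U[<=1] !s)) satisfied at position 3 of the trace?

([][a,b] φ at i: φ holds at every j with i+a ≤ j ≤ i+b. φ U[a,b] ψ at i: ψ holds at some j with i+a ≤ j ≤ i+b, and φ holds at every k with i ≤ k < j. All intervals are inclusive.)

Check (!p -> ((p & s) U[<=1] !s)) at every j in [4,4]:
  j=4: antecedent true; consequent fails → ✗
Fails at j=4 → formula fails.

No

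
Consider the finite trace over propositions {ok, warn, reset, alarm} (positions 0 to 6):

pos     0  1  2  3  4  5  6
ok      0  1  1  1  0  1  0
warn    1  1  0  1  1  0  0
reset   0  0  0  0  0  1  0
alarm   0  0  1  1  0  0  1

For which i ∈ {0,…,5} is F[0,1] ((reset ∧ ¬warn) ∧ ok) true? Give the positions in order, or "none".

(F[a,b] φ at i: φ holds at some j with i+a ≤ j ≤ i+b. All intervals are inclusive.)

Evaluate at each i in [0,5]:
  i=0: ✗ (none in [0,1])
  i=1: ✗ (none in [1,2])
  i=2: ✗ (none in [2,3])
  i=3: ✗ (none in [3,4])
  i=4: ✓ (witness j=5)
  i=5: ✓ (witness j=5)

4, 5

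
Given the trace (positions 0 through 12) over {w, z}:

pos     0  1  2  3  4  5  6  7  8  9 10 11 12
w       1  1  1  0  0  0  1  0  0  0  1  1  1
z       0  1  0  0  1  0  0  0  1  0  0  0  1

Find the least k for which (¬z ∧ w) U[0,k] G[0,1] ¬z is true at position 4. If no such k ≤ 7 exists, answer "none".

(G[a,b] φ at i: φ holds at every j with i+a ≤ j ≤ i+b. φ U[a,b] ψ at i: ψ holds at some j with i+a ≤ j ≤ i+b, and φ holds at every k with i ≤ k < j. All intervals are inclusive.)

none

Need earliest j ≥ 4 with G[0,1] ¬z, and (¬z ∧ w) at every k in [4,j-1].
  j=4: rhs fails.
  j=5: rhs holds but lhs fails at k=4.
  j=6: rhs holds but lhs fails at k=4.
  j=7: rhs fails.
  j=8: rhs fails.
  j=9: rhs holds but lhs fails at k=4.
  j=10: rhs holds but lhs fails at k=4.
  j=11: rhs fails.
No witness within the range → none.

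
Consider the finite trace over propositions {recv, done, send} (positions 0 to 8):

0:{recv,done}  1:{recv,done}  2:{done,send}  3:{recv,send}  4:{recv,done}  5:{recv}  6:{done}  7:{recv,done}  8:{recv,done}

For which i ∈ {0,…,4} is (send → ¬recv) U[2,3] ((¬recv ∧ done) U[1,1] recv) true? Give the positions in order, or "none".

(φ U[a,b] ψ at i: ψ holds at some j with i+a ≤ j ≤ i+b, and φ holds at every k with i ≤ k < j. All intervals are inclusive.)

0, 4

Evaluate at each i in [0,4]:
  i=0: ✓ (rhs at j=2; lhs holds on [0,1])
  i=1: ✗ (no rhs in [3,4])
  i=2: ✗ (no rhs in [4,5])
  i=3: ✗ (lhs fails at k=3 before rhs at j=6)
  i=4: ✓ (rhs at j=6; lhs holds on [4,5])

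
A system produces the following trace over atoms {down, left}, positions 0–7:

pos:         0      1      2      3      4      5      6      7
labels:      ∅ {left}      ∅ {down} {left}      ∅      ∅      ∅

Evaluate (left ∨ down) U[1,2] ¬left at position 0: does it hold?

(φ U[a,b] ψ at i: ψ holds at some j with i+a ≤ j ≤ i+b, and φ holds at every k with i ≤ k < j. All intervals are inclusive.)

Need some j in [1,2] with ¬left, and (left ∨ down) at every k in [0,j-1].
  j=1: ¬left false.
  j=2: ¬left holds, but (left ∨ down) fails at k=0 → not this j.
No j in the window works → until fails.

False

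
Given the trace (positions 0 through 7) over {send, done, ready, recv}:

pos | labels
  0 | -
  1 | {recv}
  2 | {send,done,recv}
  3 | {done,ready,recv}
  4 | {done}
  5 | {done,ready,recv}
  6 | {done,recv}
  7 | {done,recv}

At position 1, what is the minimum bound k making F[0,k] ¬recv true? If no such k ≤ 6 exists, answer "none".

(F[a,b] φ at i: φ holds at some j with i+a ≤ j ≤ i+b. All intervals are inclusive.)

3

Scan j = 1,2,… for ¬recv:
  j=1: fails
  j=2: fails
  j=3: fails
  j=4: holds
First hit at j=4, so smallest k = 4-1 = 3.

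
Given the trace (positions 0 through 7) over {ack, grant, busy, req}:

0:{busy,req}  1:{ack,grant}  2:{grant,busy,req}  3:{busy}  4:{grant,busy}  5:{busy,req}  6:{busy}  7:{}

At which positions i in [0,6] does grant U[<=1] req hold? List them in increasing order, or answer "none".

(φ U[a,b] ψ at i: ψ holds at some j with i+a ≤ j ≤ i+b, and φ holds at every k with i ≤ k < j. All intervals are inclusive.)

Evaluate at each i in [0,6]:
  i=0: ✓ (rhs at j=0)
  i=1: ✓ (rhs at j=2; lhs holds on [1,1])
  i=2: ✓ (rhs at j=2)
  i=3: ✗ (no rhs in [3,4])
  i=4: ✓ (rhs at j=5; lhs holds on [4,4])
  i=5: ✓ (rhs at j=5)
  i=6: ✗ (no rhs in [6,7])

0, 1, 2, 4, 5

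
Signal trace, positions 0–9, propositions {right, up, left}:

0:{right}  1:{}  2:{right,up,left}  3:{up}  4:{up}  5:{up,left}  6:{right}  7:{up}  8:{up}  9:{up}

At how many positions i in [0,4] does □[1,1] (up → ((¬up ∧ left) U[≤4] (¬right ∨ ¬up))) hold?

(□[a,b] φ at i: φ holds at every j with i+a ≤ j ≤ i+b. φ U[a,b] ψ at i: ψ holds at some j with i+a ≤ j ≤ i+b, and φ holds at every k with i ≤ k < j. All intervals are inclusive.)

Evaluate at each i in [0,4]:
  i=0: ✓ (all of [1,1])
  i=1: ✗ (fails at j=2)
  i=2: ✓ (all of [3,3])
  i=3: ✓ (all of [4,4])
  i=4: ✓ (all of [5,5])
Positions where it holds: {0, 2, 3, 4} → 4.

4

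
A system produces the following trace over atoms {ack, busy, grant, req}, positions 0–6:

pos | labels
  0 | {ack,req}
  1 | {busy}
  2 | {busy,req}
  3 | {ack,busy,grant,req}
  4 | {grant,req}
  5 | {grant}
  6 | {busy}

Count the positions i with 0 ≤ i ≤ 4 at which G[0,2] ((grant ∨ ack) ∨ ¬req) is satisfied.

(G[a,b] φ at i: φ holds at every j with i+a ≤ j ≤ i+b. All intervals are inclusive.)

2

Evaluate at each i in [0,4]:
  i=0: ✗ (fails at j=2)
  i=1: ✗ (fails at j=2)
  i=2: ✗ (fails at j=2)
  i=3: ✓ (all of [3,5])
  i=4: ✓ (all of [4,6])
Positions where it holds: {3, 4} → 2.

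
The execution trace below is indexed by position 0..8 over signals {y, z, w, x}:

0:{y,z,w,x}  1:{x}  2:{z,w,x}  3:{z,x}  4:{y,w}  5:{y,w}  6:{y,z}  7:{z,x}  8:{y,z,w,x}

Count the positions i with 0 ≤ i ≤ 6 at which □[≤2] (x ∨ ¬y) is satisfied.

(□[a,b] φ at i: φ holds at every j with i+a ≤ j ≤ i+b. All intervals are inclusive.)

Evaluate at each i in [0,6]:
  i=0: ✓ (all of [0,2])
  i=1: ✓ (all of [1,3])
  i=2: ✗ (fails at j=4)
  i=3: ✗ (fails at j=4)
  i=4: ✗ (fails at j=4)
  i=5: ✗ (fails at j=5)
  i=6: ✗ (fails at j=6)
Positions where it holds: {0, 1} → 2.

2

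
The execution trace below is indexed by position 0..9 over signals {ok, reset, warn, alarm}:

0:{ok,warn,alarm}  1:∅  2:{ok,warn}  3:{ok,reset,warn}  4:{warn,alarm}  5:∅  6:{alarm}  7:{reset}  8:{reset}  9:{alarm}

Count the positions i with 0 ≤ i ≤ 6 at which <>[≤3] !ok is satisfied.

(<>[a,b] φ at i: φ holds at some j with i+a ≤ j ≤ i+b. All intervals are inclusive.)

Evaluate at each i in [0,6]:
  i=0: ✓ (witness j=1)
  i=1: ✓ (witness j=1)
  i=2: ✓ (witness j=4)
  i=3: ✓ (witness j=4)
  i=4: ✓ (witness j=4)
  i=5: ✓ (witness j=5)
  i=6: ✓ (witness j=6)
Positions where it holds: {0, 1, 2, 3, 4, 5, 6} → 7.

7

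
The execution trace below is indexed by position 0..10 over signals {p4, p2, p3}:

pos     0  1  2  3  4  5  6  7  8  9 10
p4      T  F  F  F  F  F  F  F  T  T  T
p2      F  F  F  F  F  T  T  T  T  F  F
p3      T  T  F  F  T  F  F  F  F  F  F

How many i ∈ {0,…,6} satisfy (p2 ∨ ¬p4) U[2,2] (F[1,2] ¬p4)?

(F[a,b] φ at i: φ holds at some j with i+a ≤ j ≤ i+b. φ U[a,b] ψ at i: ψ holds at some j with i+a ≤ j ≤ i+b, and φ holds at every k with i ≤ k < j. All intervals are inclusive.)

4

Evaluate at each i in [0,6]:
  i=0: ✗ (lhs fails at k=0 before rhs at j=2)
  i=1: ✓ (rhs at j=3; lhs holds on [1,2])
  i=2: ✓ (rhs at j=4; lhs holds on [2,3])
  i=3: ✓ (rhs at j=5; lhs holds on [3,4])
  i=4: ✓ (rhs at j=6; lhs holds on [4,5])
  i=5: ✗ (no rhs in [7,7])
  i=6: ✗ (no rhs in [8,8])
Positions where it holds: {1, 2, 3, 4} → 4.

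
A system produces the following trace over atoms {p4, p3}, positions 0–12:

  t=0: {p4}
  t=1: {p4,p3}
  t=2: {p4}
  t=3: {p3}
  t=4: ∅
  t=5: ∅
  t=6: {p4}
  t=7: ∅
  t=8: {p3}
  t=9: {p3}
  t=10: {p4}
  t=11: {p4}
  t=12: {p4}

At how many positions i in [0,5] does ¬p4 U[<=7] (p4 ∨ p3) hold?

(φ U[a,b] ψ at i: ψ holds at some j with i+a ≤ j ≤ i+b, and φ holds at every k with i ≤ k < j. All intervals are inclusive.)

6

Evaluate at each i in [0,5]:
  i=0: ✓ (rhs at j=0)
  i=1: ✓ (rhs at j=1)
  i=2: ✓ (rhs at j=2)
  i=3: ✓ (rhs at j=3)
  i=4: ✓ (rhs at j=6; lhs holds on [4,5])
  i=5: ✓ (rhs at j=6; lhs holds on [5,5])
Positions where it holds: {0, 1, 2, 3, 4, 5} → 6.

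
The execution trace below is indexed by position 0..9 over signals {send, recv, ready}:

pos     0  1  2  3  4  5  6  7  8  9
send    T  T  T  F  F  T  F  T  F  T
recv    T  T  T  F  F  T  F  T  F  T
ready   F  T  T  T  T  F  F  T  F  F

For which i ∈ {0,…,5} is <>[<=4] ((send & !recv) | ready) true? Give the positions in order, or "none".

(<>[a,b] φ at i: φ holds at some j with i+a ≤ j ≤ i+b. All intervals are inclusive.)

0, 1, 2, 3, 4, 5

Evaluate at each i in [0,5]:
  i=0: ✓ (witness j=1)
  i=1: ✓ (witness j=1)
  i=2: ✓ (witness j=2)
  i=3: ✓ (witness j=3)
  i=4: ✓ (witness j=4)
  i=5: ✓ (witness j=7)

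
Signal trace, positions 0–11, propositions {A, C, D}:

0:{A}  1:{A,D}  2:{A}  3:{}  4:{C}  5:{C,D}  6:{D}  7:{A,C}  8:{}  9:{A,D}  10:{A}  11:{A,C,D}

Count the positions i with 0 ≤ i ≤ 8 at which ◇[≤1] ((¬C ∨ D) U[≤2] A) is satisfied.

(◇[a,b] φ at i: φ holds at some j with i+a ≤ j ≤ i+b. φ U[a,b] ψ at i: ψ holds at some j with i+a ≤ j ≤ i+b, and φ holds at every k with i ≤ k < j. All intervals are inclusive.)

8

Evaluate at each i in [0,8]:
  i=0: ✓ (witness j=0)
  i=1: ✓ (witness j=1)
  i=2: ✓ (witness j=2)
  i=3: ✗ (none in [3,4])
  i=4: ✓ (witness j=5)
  i=5: ✓ (witness j=5)
  i=6: ✓ (witness j=6)
  i=7: ✓ (witness j=7)
  i=8: ✓ (witness j=8)
Positions where it holds: {0, 1, 2, 4, 5, 6, 7, 8} → 8.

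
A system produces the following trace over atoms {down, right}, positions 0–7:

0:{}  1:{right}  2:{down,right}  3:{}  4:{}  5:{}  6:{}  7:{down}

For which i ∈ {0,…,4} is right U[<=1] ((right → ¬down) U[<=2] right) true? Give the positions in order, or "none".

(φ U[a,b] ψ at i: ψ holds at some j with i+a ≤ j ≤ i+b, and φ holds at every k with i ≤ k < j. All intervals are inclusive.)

0, 1, 2

Evaluate at each i in [0,4]:
  i=0: ✓ (rhs at j=0)
  i=1: ✓ (rhs at j=1)
  i=2: ✓ (rhs at j=2)
  i=3: ✗ (no rhs in [3,4])
  i=4: ✗ (no rhs in [4,5])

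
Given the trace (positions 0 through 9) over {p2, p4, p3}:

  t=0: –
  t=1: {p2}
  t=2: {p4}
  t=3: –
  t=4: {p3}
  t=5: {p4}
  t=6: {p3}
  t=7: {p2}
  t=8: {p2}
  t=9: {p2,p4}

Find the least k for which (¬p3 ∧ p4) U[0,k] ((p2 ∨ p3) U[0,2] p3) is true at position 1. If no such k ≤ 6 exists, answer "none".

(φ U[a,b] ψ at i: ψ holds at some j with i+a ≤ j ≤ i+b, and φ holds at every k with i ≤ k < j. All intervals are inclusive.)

Need earliest j ≥ 1 with ((p2 ∨ p3) U[0,2] p3), and (¬p3 ∧ p4) at every k in [1,j-1].
  j=1: rhs fails.
  j=2: rhs fails.
  j=3: rhs fails.
  j=4: rhs holds but lhs fails at k=1.
  j=5: rhs fails.
  j=6: rhs holds but lhs fails at k=1.
  j=7: rhs fails.
No witness within the range → none.

none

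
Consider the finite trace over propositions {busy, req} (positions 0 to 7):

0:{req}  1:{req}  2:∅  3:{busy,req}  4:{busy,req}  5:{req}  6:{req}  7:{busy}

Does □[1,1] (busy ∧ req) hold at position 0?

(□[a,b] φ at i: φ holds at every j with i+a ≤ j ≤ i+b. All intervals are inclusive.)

Does not hold

Check (busy ∧ req) at every j in [1,1]:
  j=1: false
Fails at j=1 → formula fails.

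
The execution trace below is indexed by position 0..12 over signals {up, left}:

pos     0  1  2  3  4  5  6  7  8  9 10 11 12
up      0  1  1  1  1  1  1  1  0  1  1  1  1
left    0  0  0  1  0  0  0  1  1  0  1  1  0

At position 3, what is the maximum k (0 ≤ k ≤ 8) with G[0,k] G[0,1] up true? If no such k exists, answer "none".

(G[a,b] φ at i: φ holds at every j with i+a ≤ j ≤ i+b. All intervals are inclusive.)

3

G[0,1] up must hold from j=3 onward; find where it first fails.
  j=3: holds
  j=4: holds
  j=5: holds
  j=6: holds
  j=7: fails
Holds on [3,6], so largest k = 3.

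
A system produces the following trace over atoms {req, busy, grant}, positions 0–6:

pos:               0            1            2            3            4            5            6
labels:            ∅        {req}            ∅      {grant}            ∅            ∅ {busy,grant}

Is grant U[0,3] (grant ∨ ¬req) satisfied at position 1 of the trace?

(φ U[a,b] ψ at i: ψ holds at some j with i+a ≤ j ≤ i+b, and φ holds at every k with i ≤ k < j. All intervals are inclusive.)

Need some j in [1,4] with (grant ∨ ¬req), and grant at every k in [1,j-1].
  j=1: (grant ∨ ¬req) false.
  j=2: (grant ∨ ¬req) holds, but grant fails at k=1 → not this j.
  j=3: (grant ∨ ¬req) holds, but grant fails at k=1 → not this j.
  j=4: (grant ∨ ¬req) holds, but grant fails at k=1 → not this j.
No j in the window works → until fails.

No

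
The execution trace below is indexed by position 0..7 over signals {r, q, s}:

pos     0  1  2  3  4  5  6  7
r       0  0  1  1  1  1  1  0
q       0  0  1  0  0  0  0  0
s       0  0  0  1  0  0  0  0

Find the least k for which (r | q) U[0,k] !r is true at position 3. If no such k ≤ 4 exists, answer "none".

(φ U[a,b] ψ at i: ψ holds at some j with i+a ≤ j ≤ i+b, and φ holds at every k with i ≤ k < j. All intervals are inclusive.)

4

Need earliest j ≥ 3 with !r, and (r | q) at every k in [3,j-1].
  j=3: rhs fails.
  j=4: rhs fails.
  j=5: rhs fails.
  j=6: rhs fails.
  j=7: rhs holds; lhs holds on [3,6]. k = 4.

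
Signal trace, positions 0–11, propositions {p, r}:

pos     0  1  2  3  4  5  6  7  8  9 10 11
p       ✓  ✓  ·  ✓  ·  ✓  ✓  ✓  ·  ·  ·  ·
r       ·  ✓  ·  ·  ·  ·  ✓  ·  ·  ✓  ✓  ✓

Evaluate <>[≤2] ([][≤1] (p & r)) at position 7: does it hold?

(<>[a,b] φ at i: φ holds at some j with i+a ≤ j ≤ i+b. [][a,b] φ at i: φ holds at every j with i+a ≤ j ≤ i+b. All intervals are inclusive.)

Check [][≤1] (p & r) at each j in [7,9]:
  j=7: fails at 7
  j=8: fails at 8
  j=9: fails at 9
No position in the window satisfies it → formula fails.

Does not hold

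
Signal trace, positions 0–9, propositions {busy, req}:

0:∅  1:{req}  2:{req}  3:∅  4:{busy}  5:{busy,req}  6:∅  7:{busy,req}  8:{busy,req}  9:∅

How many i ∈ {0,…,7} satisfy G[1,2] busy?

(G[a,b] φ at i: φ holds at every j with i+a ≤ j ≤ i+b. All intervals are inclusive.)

Evaluate at each i in [0,7]:
  i=0: ✗ (fails at j=1)
  i=1: ✗ (fails at j=2)
  i=2: ✗ (fails at j=3)
  i=3: ✓ (all of [4,5])
  i=4: ✗ (fails at j=6)
  i=5: ✗ (fails at j=6)
  i=6: ✓ (all of [7,8])
  i=7: ✗ (fails at j=9)
Positions where it holds: {3, 6} → 2.

2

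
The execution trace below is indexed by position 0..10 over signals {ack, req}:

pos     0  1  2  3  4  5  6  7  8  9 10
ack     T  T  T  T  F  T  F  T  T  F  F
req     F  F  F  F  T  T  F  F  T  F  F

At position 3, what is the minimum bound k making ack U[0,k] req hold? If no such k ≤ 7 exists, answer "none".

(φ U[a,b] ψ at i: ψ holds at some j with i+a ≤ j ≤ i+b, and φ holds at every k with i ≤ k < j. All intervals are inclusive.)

1

Need earliest j ≥ 3 with req, and ack at every k in [3,j-1].
  j=3: rhs fails.
  j=4: rhs holds; lhs holds on [3,3]. k = 1.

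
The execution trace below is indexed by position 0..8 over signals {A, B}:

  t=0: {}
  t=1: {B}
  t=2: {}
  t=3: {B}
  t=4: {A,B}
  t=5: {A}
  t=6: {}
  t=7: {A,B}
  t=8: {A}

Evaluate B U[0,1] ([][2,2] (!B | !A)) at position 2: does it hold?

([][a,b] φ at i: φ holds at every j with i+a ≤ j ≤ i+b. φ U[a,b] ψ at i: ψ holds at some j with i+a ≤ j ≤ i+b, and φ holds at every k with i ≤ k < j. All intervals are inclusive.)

No

Need some j in [2,3] with [][2,2] (!B | !A), and B at every k in [2,j-1].
  j=2: [][2,2] (!B | !A) — fails at 4.
  j=3: [][2,2] (!B | !A) holds, but B fails at k=2 → not this j.
No j in the window works → until fails.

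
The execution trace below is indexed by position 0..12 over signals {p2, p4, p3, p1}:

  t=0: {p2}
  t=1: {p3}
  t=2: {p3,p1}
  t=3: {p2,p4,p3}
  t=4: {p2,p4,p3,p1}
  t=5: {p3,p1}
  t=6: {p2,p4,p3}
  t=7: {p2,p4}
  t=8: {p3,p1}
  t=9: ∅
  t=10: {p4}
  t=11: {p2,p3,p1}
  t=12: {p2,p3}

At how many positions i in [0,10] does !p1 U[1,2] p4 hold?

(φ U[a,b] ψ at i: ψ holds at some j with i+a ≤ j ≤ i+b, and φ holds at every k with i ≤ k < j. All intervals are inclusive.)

Evaluate at each i in [0,10]:
  i=0: ✗ (no rhs in [1,2])
  i=1: ✗ (lhs fails at k=2 before rhs at j=3)
  i=2: ✗ (lhs fails at k=2 before rhs at j=3)
  i=3: ✓ (rhs at j=4; lhs holds on [3,3])
  i=4: ✗ (lhs fails at k=4 before rhs at j=6)
  i=5: ✗ (lhs fails at k=5 before rhs at j=6)
  i=6: ✓ (rhs at j=7; lhs holds on [6,6])
  i=7: ✗ (no rhs in [8,9])
  i=8: ✗ (lhs fails at k=8 before rhs at j=10)
  i=9: ✓ (rhs at j=10; lhs holds on [9,9])
  i=10: ✗ (no rhs in [11,12])
Positions where it holds: {3, 6, 9} → 3.

3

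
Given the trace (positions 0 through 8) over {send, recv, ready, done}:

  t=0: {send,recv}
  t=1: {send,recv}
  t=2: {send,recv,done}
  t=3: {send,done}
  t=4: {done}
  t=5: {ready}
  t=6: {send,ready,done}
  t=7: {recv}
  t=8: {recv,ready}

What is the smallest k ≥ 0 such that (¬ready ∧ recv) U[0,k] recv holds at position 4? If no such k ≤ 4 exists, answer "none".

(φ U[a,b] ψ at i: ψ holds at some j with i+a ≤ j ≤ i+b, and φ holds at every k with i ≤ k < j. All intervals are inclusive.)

Need earliest j ≥ 4 with recv, and (¬ready ∧ recv) at every k in [4,j-1].
  j=4: rhs fails.
  j=5: rhs fails.
  j=6: rhs fails.
  j=7: rhs holds but lhs fails at k=4.
  j=8: rhs holds but lhs fails at k=4.
No witness within the range → none.

none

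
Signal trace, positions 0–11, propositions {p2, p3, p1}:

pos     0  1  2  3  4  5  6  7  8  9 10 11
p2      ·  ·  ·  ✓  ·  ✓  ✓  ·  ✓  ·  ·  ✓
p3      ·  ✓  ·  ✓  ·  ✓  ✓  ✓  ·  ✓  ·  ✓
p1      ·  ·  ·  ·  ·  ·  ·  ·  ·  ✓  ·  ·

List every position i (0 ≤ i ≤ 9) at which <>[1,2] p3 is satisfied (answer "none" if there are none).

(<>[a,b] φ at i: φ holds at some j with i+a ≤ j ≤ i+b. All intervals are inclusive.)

0, 1, 2, 3, 4, 5, 6, 7, 8, 9

Evaluate at each i in [0,9]:
  i=0: ✓ (witness j=1)
  i=1: ✓ (witness j=3)
  i=2: ✓ (witness j=3)
  i=3: ✓ (witness j=5)
  i=4: ✓ (witness j=5)
  i=5: ✓ (witness j=6)
  i=6: ✓ (witness j=7)
  i=7: ✓ (witness j=9)
  i=8: ✓ (witness j=9)
  i=9: ✓ (witness j=11)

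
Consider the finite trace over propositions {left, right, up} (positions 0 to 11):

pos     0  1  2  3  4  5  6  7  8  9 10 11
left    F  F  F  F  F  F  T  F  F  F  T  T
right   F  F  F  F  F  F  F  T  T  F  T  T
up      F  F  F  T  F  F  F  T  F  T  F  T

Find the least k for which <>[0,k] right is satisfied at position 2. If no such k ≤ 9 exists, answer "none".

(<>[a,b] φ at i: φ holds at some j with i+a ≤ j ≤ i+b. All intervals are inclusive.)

5

Scan j = 2,3,… for right:
  j=2: fails
  j=3: fails
  j=4: fails
  j=5: fails
  j=6: fails
  j=7: holds
First hit at j=7, so smallest k = 7-2 = 5.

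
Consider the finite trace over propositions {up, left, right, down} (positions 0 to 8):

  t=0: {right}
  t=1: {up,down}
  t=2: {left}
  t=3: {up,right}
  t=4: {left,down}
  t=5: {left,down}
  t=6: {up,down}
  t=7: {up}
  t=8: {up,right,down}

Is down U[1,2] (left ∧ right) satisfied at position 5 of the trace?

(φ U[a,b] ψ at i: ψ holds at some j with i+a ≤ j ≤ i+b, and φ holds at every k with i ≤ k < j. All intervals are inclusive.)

No

Need some j in [6,7] with (left ∧ right), and down at every k in [5,j-1].
  j=6: (left ∧ right) false.
  j=7: (left ∧ right) false.
No j in the window works → until fails.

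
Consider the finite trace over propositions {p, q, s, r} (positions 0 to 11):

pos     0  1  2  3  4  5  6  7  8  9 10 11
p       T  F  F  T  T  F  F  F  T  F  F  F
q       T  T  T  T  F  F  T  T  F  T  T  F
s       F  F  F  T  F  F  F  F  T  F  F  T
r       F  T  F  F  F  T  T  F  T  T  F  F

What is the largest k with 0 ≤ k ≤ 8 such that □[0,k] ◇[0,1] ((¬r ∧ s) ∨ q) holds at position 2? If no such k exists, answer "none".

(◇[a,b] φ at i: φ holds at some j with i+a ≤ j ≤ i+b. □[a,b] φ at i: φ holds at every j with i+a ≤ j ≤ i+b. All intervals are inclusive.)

◇[0,1] ((¬r ∧ s) ∨ q) must hold from j=2 onward; find where it first fails.
  j=2: holds
  j=3: holds
  j=4: fails
Holds on [2,3], so largest k = 1.

1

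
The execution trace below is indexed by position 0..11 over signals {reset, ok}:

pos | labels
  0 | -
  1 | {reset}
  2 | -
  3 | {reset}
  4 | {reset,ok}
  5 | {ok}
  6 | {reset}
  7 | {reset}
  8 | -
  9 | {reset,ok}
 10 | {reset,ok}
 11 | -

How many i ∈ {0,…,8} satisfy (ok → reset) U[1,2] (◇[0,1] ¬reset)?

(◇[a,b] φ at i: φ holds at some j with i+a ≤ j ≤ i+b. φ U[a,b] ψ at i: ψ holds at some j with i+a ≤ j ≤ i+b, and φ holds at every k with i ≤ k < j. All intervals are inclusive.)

8

Evaluate at each i in [0,8]:
  i=0: ✓ (rhs at j=1; lhs holds on [0,0])
  i=1: ✓ (rhs at j=2; lhs holds on [1,1])
  i=2: ✓ (rhs at j=4; lhs holds on [2,3])
  i=3: ✓ (rhs at j=4; lhs holds on [3,3])
  i=4: ✓ (rhs at j=5; lhs holds on [4,4])
  i=5: ✗ (lhs fails at k=5 before rhs at j=7)
  i=6: ✓ (rhs at j=7; lhs holds on [6,6])
  i=7: ✓ (rhs at j=8; lhs holds on [7,7])
  i=8: ✓ (rhs at j=10; lhs holds on [8,9])
Positions where it holds: {0, 1, 2, 3, 4, 6, 7, 8} → 8.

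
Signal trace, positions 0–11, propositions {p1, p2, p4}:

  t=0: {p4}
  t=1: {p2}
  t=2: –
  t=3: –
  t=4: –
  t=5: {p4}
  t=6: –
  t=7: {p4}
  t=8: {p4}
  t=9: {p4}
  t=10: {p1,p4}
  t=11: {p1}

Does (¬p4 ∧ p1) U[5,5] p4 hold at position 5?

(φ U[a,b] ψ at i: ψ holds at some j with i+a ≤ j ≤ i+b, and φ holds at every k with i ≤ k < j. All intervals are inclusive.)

No

Need some j in [10,10] with p4, and (¬p4 ∧ p1) at every k in [5,j-1].
  j=10: p4 holds, but (¬p4 ∧ p1) fails at k=5 → not this j.
No j in the window works → until fails.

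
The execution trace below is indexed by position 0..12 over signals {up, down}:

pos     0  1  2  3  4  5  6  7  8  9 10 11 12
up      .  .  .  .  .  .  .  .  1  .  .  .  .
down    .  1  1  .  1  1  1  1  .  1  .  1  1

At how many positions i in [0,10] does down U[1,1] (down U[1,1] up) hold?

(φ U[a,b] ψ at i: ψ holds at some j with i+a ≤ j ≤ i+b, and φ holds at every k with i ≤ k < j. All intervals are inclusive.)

Evaluate at each i in [0,10]:
  i=0: ✗ (no rhs in [1,1])
  i=1: ✗ (no rhs in [2,2])
  i=2: ✗ (no rhs in [3,3])
  i=3: ✗ (no rhs in [4,4])
  i=4: ✗ (no rhs in [5,5])
  i=5: ✗ (no rhs in [6,6])
  i=6: ✓ (rhs at j=7; lhs holds on [6,6])
  i=7: ✗ (no rhs in [8,8])
  i=8: ✗ (no rhs in [9,9])
  i=9: ✗ (no rhs in [10,10])
  i=10: ✗ (no rhs in [11,11])
Positions where it holds: {6} → 1.

1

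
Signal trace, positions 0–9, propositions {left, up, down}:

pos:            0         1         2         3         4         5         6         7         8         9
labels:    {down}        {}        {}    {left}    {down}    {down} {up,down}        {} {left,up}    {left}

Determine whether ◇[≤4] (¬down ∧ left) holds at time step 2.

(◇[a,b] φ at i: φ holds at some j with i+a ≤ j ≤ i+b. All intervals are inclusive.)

Yes

Check (¬down ∧ left) at each j in [2,6]:
  j=2: false
  j=3: true
  j=4: false
  j=5: false
  j=6: false
Found at j=3 → formula holds.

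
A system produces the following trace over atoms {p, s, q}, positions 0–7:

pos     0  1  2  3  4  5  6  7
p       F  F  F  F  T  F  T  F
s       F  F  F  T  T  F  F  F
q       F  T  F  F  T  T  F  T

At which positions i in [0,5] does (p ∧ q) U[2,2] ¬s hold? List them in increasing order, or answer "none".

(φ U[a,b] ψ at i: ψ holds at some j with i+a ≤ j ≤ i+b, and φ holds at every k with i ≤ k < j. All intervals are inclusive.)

Evaluate at each i in [0,5]:
  i=0: ✗ (lhs fails at k=0 before rhs at j=2)
  i=1: ✗ (no rhs in [3,3])
  i=2: ✗ (no rhs in [4,4])
  i=3: ✗ (lhs fails at k=3 before rhs at j=5)
  i=4: ✗ (lhs fails at k=5 before rhs at j=6)
  i=5: ✗ (lhs fails at k=5 before rhs at j=7)

none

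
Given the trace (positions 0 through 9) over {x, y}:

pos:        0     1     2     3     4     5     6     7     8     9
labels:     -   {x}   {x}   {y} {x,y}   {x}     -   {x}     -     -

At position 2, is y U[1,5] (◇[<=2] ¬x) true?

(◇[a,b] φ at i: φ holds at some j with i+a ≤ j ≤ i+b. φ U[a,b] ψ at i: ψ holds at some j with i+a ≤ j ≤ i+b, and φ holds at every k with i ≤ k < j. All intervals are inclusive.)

Does not hold

Need some j in [3,7] with ◇[<=2] ¬x, and y at every k in [2,j-1].
  j=3: ◇[<=2] ¬x holds, but y fails at k=2 → not this j.
  j=4: ◇[<=2] ¬x holds, but y fails at k=2 → not this j.
  j=5: ◇[<=2] ¬x holds, but y fails at k=2 → not this j.
  j=6: ◇[<=2] ¬x holds, but y fails at k=2 → not this j.
  j=7: ◇[<=2] ¬x holds, but y fails at k=2 → not this j.
No j in the window works → until fails.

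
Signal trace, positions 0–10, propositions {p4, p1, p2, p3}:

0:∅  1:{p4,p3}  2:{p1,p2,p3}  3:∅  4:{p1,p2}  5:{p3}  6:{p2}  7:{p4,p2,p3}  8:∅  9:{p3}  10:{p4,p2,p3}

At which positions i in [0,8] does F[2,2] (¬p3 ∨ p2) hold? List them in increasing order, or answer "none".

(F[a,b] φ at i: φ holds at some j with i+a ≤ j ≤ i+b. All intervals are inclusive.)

Evaluate at each i in [0,8]:
  i=0: ✓ (witness j=2)
  i=1: ✓ (witness j=3)
  i=2: ✓ (witness j=4)
  i=3: ✗ (none in [5,5])
  i=4: ✓ (witness j=6)
  i=5: ✓ (witness j=7)
  i=6: ✓ (witness j=8)
  i=7: ✗ (none in [9,9])
  i=8: ✓ (witness j=10)

0, 1, 2, 4, 5, 6, 8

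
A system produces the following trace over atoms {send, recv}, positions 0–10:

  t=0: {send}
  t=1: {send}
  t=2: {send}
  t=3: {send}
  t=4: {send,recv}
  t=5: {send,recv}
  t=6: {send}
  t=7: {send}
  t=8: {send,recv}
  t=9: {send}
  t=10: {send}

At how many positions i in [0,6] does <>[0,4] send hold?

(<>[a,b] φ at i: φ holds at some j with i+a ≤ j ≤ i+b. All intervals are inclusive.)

7

Evaluate at each i in [0,6]:
  i=0: ✓ (witness j=0)
  i=1: ✓ (witness j=1)
  i=2: ✓ (witness j=2)
  i=3: ✓ (witness j=3)
  i=4: ✓ (witness j=4)
  i=5: ✓ (witness j=5)
  i=6: ✓ (witness j=6)
Positions where it holds: {0, 1, 2, 3, 4, 5, 6} → 7.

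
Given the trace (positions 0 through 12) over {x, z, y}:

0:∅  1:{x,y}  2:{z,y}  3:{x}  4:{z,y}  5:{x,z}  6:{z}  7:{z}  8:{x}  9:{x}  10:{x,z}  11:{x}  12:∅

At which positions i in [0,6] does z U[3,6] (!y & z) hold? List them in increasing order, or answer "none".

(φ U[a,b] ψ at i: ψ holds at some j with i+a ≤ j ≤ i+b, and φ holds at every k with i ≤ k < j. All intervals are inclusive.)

4

Evaluate at each i in [0,6]:
  i=0: ✗ (lhs fails at k=0 before rhs at j=5)
  i=1: ✗ (lhs fails at k=1 before rhs at j=5)
  i=2: ✗ (lhs fails at k=3 before rhs at j=5)
  i=3: ✗ (lhs fails at k=3 before rhs at j=6)
  i=4: ✓ (rhs at j=7; lhs holds on [4,6])
  i=5: ✗ (lhs fails at k=8 before rhs at j=10)
  i=6: ✗ (lhs fails at k=8 before rhs at j=10)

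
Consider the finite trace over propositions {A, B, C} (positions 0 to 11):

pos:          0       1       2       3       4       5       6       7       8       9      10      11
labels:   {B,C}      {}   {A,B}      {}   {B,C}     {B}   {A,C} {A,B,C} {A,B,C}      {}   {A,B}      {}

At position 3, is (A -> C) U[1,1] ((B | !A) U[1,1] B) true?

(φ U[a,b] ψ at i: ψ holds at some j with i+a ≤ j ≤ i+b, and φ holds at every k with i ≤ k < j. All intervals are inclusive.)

Need some j in [4,4] with ((B | !A) U[1,1] B), and (A -> C) at every k in [3,j-1].
  j=4: ((B | !A) U[1,1] B) holds; (A -> C) holds at every k in [3,3] → satisfied.

Yes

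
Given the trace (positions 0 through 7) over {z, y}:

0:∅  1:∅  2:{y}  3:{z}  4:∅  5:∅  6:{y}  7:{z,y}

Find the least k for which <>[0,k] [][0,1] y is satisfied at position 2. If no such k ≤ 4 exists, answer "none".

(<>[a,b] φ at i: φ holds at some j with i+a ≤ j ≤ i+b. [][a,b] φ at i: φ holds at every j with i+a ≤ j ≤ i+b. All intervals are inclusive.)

4

Scan j = 2,3,… for [][0,1] y:
  j=2: fails
  j=3: fails
  j=4: fails
  j=5: fails
  j=6: holds
First hit at j=6, so smallest k = 6-2 = 4.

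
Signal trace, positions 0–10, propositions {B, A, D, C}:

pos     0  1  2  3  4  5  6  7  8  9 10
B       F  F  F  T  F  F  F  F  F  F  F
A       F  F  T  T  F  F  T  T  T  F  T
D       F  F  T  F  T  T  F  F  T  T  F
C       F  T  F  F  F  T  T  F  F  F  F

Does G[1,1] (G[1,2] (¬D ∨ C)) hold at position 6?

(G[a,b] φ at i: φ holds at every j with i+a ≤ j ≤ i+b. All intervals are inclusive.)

Check G[1,2] (¬D ∨ C) at every j in [7,7]:
  j=7: fails at 8
Fails at j=7 → formula fails.

False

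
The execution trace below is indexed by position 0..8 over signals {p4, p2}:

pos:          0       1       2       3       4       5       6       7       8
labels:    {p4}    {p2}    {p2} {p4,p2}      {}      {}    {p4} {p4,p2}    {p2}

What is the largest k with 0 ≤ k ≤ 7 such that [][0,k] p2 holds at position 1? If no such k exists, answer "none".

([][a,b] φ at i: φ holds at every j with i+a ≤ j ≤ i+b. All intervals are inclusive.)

p2 must hold from j=1 onward; find where it first fails.
  j=1: holds
  j=2: holds
  j=3: holds
  j=4: fails
Holds on [1,3], so largest k = 2.

2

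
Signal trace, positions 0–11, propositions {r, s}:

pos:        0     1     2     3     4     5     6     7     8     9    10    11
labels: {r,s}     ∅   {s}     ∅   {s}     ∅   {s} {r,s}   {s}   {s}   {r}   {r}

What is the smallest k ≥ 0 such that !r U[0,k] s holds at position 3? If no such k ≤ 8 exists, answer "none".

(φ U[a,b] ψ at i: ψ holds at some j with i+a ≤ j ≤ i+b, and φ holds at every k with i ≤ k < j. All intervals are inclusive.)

1

Need earliest j ≥ 3 with s, and !r at every k in [3,j-1].
  j=3: rhs fails.
  j=4: rhs holds; lhs holds on [3,3]. k = 1.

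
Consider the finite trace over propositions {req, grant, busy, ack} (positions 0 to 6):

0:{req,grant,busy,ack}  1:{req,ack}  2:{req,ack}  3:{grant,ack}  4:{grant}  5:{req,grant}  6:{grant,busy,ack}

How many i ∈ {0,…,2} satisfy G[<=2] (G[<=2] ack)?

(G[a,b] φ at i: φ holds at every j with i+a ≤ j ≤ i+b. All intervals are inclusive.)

Evaluate at each i in [0,2]:
  i=0: ✗ (fails at j=2)
  i=1: ✗ (fails at j=2)
  i=2: ✗ (fails at j=2)
Positions where it holds: {} → 0.

0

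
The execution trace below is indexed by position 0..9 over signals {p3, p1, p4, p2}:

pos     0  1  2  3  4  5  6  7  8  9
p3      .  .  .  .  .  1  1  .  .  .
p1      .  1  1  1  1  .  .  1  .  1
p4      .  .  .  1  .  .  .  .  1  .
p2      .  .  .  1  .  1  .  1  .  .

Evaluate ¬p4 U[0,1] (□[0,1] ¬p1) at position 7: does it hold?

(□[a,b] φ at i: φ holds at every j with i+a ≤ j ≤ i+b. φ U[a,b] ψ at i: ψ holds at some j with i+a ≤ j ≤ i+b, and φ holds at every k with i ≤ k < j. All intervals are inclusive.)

Does not hold

Need some j in [7,8] with □[0,1] ¬p1, and ¬p4 at every k in [7,j-1].
  j=7: □[0,1] ¬p1 — fails at 7.
  j=8: □[0,1] ¬p1 — fails at 9.
No j in the window works → until fails.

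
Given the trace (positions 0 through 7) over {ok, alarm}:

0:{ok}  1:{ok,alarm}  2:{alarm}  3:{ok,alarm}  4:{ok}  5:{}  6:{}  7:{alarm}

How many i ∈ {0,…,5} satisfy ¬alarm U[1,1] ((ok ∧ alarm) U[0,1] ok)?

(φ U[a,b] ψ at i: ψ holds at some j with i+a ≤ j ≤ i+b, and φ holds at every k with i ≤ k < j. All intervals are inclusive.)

Evaluate at each i in [0,5]:
  i=0: ✓ (rhs at j=1; lhs holds on [0,0])
  i=1: ✗ (no rhs in [2,2])
  i=2: ✗ (lhs fails at k=2 before rhs at j=3)
  i=3: ✗ (lhs fails at k=3 before rhs at j=4)
  i=4: ✗ (no rhs in [5,5])
  i=5: ✗ (no rhs in [6,6])
Positions where it holds: {0} → 1.

1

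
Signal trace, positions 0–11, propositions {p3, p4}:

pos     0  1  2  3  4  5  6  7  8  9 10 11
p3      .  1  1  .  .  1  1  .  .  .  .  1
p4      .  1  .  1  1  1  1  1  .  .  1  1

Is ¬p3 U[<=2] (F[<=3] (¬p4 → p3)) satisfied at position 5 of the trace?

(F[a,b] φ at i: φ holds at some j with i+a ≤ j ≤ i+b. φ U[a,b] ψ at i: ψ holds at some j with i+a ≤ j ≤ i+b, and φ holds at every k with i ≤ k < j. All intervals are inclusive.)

Need some j in [5,7] with F[<=3] (¬p4 → p3), and ¬p3 at every k in [5,j-1].
  j=5: F[<=3] (¬p4 → p3) holds; no prefix to check → satisfied.

True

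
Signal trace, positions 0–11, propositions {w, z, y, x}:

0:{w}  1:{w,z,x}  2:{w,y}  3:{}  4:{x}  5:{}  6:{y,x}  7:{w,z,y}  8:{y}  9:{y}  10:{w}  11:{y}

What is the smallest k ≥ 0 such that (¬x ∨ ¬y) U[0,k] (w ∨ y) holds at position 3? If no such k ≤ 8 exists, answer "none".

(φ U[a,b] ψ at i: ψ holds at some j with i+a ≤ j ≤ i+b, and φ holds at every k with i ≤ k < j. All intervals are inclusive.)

Need earliest j ≥ 3 with (w ∨ y), and (¬x ∨ ¬y) at every k in [3,j-1].
  j=3: rhs fails.
  j=4: rhs fails.
  j=5: rhs fails.
  j=6: rhs holds; lhs holds on [3,5]. k = 3.

3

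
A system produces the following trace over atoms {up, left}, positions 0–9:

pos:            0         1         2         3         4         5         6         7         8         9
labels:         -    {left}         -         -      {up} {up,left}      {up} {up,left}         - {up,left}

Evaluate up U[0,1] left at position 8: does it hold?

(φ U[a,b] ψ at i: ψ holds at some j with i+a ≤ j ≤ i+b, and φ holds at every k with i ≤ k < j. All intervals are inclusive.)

Does not hold

Need some j in [8,9] with left, and up at every k in [8,j-1].
  j=8: left false.
  j=9: left holds, but up fails at k=8 → not this j.
No j in the window works → until fails.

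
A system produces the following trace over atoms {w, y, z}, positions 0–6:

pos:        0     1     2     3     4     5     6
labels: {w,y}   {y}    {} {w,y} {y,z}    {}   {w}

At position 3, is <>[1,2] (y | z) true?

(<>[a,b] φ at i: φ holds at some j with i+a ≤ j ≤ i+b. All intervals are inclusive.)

Check (y | z) at each j in [4,5]:
  j=4: true
  j=5: false
Found at j=4 → formula holds.

Holds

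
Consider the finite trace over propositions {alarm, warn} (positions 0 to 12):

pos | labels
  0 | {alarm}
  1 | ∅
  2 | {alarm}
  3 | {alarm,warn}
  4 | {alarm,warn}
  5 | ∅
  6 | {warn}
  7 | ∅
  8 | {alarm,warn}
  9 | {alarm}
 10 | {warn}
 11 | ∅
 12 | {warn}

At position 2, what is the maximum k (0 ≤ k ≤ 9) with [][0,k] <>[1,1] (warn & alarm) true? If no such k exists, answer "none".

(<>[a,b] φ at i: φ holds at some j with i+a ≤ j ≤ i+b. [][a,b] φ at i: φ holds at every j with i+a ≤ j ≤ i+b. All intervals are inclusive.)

1

<>[1,1] (warn & alarm) must hold from j=2 onward; find where it first fails.
  j=2: holds
  j=3: holds
  j=4: fails
Holds on [2,3], so largest k = 1.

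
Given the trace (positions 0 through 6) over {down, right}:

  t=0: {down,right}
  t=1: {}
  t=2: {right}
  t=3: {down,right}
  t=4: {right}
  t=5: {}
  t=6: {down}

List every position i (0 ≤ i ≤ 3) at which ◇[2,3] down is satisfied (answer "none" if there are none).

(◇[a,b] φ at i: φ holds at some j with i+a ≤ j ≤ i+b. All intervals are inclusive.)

Evaluate at each i in [0,3]:
  i=0: ✓ (witness j=3)
  i=1: ✓ (witness j=3)
  i=2: ✗ (none in [4,5])
  i=3: ✓ (witness j=6)

0, 1, 3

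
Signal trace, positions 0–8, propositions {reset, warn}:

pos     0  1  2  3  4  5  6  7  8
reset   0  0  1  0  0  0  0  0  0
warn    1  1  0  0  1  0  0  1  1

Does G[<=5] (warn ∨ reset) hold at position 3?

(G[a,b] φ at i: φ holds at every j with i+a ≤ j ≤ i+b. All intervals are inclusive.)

Check (warn ∨ reset) at every j in [3,8]:
  j=3: false
  j=4: true
  j=5: false
  j=6: false
  j=7: true
  j=8: true
Fails at j=3 → formula fails.

False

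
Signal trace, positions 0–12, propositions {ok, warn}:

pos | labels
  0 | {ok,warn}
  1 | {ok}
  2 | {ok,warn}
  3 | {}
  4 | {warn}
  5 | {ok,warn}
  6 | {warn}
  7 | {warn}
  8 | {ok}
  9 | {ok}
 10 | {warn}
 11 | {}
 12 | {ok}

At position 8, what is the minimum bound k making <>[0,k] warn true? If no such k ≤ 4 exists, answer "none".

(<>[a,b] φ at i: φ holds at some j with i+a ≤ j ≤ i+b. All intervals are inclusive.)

2

Scan j = 8,9,… for warn:
  j=8: fails
  j=9: fails
  j=10: holds
First hit at j=10, so smallest k = 10-8 = 2.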